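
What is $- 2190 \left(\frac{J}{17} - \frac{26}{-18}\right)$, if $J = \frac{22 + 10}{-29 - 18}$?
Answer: $- \frac{7372270}{2397} \approx -3075.6$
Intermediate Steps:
$J = - \frac{32}{47}$ ($J = \frac{32}{-47} = 32 \left(- \frac{1}{47}\right) = - \frac{32}{47} \approx -0.68085$)
$- 2190 \left(\frac{J}{17} - \frac{26}{-18}\right) = - 2190 \left(- \frac{32}{47 \cdot 17} - \frac{26}{-18}\right) = - 2190 \left(\left(- \frac{32}{47}\right) \frac{1}{17} - - \frac{13}{9}\right) = - 2190 \left(- \frac{32}{799} + \frac{13}{9}\right) = \left(-2190\right) \frac{10099}{7191} = - \frac{7372270}{2397}$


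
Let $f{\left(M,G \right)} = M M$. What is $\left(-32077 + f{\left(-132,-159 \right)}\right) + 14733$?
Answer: $80$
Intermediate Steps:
$f{\left(M,G \right)} = M^{2}$
$\left(-32077 + f{\left(-132,-159 \right)}\right) + 14733 = \left(-32077 + \left(-132\right)^{2}\right) + 14733 = \left(-32077 + 17424\right) + 14733 = -14653 + 14733 = 80$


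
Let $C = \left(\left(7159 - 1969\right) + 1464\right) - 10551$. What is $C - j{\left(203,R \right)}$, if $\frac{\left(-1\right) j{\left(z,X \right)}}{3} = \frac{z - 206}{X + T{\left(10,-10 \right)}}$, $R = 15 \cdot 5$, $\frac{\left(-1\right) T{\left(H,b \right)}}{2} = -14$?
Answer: $- \frac{401400}{103} \approx -3897.1$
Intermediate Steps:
$T{\left(H,b \right)} = 28$ ($T{\left(H,b \right)} = \left(-2\right) \left(-14\right) = 28$)
$R = 75$
$C = -3897$ ($C = \left(5190 + 1464\right) - 10551 = 6654 - 10551 = -3897$)
$j{\left(z,X \right)} = - \frac{3 \left(-206 + z\right)}{28 + X}$ ($j{\left(z,X \right)} = - 3 \frac{z - 206}{X + 28} = - 3 \frac{-206 + z}{28 + X} = - \frac{3 \left(-206 + z\right)}{28 + X}$)
$C - j{\left(203,R \right)} = -3897 - \frac{3 \left(206 - 203\right)}{28 + 75} = -3897 - \frac{3 \left(206 - 203\right)}{103} = -3897 - 3 \cdot \frac{1}{103} \cdot 3 = -3897 - \frac{9}{103} = - \frac{401400}{103}$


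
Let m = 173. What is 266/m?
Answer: 266/173 ≈ 1.5376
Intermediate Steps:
266/m = 266/173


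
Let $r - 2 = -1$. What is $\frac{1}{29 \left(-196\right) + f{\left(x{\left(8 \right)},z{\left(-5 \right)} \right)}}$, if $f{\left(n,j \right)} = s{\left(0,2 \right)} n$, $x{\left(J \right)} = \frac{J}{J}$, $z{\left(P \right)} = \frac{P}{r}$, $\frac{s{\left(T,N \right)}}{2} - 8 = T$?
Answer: $- \frac{1}{5668} \approx -0.00017643$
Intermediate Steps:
$r = 1$ ($r = 2 - 1 = 1$)
$s{\left(T,N \right)} = 16 + 2 T$
$z{\left(P \right)} = P$ ($z{\left(P \right)} = \frac{P}{1} = P 1 = P$)
$x{\left(J \right)} = 1$
$f{\left(n,j \right)} = 16 n$ ($f{\left(n,j \right)} = \left(16 + 2 \cdot 0\right) n = \left(16 + 0\right) n = 16 n$)
$\frac{1}{29 \left(-196\right) + f{\left(x{\left(8 \right)},z{\left(-5 \right)} \right)}} = \frac{1}{29 \left(-196\right) + 16 \cdot 1} = \frac{1}{-5684 + 16} = \frac{1}{-5668} = - \frac{1}{5668}$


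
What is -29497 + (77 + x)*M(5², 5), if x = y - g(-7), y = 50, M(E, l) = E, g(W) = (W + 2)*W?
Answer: -27197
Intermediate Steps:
g(W) = W*(2 + W) (g(W) = (2 + W)*W = W*(2 + W))
x = 15 (x = 50 - (-7)*(2 - 7) = 50 - (-7)*(-5) = 50 - 1*35 = 50 - 35 = 15)
-29497 + (77 + x)*M(5², 5) = -29497 + (77 + 15)*5² = -29497 + 92*25 = -29497 + 2300 = -27197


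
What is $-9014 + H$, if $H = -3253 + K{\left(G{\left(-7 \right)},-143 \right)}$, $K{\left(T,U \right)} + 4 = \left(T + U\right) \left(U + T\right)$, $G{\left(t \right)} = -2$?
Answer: $8754$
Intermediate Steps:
$K{\left(T,U \right)} = -4 + \left(T + U\right)^{2}$ ($K{\left(T,U \right)} = -4 + \left(T + U\right) \left(U + T\right) = -4 + \left(T + U\right) \left(T + U\right) = -4 + \left(T + U\right)^{2}$)
$H = 17768$ ($H = -3253 - \left(4 - \left(-2 - 143\right)^{2}\right) = -3253 - \left(4 - \left(-145\right)^{2}\right) = -3253 + \left(-4 + 21025\right) = -3253 + 21021 = 17768$)
$-9014 + H = -9014 + 17768 = 8754$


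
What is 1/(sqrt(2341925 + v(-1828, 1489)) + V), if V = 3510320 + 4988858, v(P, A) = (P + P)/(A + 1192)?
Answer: 22786296218/193664781238811535 - sqrt(16833187378189)/193664781238811535 ≈ 1.1764e-7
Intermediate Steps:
v(P, A) = 2*P/(1192 + A) (v(P, A) = (2*P)/(1192 + A) = 2*P/(1192 + A))
V = 8499178
1/(sqrt(2341925 + v(-1828, 1489)) + V) = 1/(sqrt(2341925 + 2*(-1828)/(1192 + 1489)) + 8499178) = 1/(sqrt(2341925 + 2*(-1828)/2681) + 8499178) = 1/(sqrt(2341925 + 2*(-1828)*(1/2681)) + 8499178) = 1/(sqrt(2341925 - 3656/2681) + 8499178) = 1/(sqrt(6278697269/2681) + 8499178) = 1/(sqrt(16833187378189)/2681 + 8499178) = 1/(8499178 + sqrt(16833187378189)/2681)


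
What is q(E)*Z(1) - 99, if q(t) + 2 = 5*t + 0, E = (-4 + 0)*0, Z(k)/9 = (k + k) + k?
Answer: -153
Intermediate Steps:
Z(k) = 27*k (Z(k) = 9*((k + k) + k) = 9*(2*k + k) = 9*(3*k) = 27*k)
E = 0 (E = -4*0 = 0)
q(t) = -2 + 5*t (q(t) = -2 + (5*t + 0) = -2 + 5*t)
q(E)*Z(1) - 99 = (-2 + 5*0)*(27*1) - 99 = (-2 + 0)*27 - 99 = -2*27 - 99 = -54 - 99 = -153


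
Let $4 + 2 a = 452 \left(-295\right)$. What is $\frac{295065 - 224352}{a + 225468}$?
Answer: $\frac{7857}{17644} \approx 0.44531$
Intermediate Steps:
$a = -66672$ ($a = -2 + \frac{452 \left(-295\right)}{2} = -2 + \frac{1}{2} \left(-133340\right) = -2 - 66670 = -66672$)
$\frac{295065 - 224352}{a + 225468} = \frac{295065 - 224352}{-66672 + 225468} = \frac{295065 - 224352}{158796} = 70713 \cdot \frac{1}{158796} = \frac{7857}{17644}$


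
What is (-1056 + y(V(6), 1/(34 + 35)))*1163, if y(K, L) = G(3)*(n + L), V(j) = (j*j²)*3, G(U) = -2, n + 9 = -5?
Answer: -82496242/69 ≈ -1.1956e+6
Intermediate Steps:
n = -14 (n = -9 - 5 = -14)
V(j) = 3*j³ (V(j) = j³*3 = 3*j³)
y(K, L) = 28 - 2*L (y(K, L) = -2*(-14 + L) = 28 - 2*L)
(-1056 + y(V(6), 1/(34 + 35)))*1163 = (-1056 + (28 - 2/(34 + 35)))*1163 = (-1056 + (28 - 2/69))*1163 = (-1056 + 1930/69)*1163 = -70934/69*1163 = -82496242/69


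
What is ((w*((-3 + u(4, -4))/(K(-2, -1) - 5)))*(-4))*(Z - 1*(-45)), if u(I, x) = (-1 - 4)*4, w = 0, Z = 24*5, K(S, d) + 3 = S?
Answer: 0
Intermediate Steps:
K(S, d) = -3 + S
Z = 120
u(I, x) = -20 (u(I, x) = -5*4 = -20)
((w*((-3 + u(4, -4))/(K(-2, -1) - 5)))*(-4))*(Z - 1*(-45)) = ((0*((-3 - 20)/((-3 - 2) - 5)))*(-4))*(120 - 1*(-45)) = ((0*(-23/(-5 - 5)))*(-4))*(120 + 45) = ((0*(-23/(-10)))*(-4))*165 = ((0*(-23*(-1/10)))*(-4))*165 = ((0*(23/10))*(-4))*165 = (0*(-4))*165 = 0*165 = 0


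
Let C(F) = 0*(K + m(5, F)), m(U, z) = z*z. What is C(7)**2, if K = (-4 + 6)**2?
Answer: 0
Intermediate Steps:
m(U, z) = z**2
K = 4 (K = 2**2 = 4)
C(F) = 0 (C(F) = 0*(4 + F**2) = 0)
C(7)**2 = 0**2 = 0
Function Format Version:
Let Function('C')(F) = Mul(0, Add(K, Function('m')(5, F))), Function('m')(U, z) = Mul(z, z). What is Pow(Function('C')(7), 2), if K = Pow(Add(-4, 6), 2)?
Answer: 0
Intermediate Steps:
Function('m')(U, z) = Pow(z, 2)
K = 4 (K = Pow(2, 2) = 4)
Function('C')(F) = 0 (Function('C')(F) = Mul(0, Add(4, Pow(F, 2))) = 0)
Pow(Function('C')(7), 2) = Pow(0, 2) = 0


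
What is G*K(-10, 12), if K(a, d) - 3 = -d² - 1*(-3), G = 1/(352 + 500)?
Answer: -23/142 ≈ -0.16197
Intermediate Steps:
G = 1/852 ≈ 0.0011737
K(a, d) = 6 - d² (K(a, d) = 3 + (-d² - 1*(-3)) = 3 + (-d² + 3) = 3 + (3 - d²) = 6 - d²)
G*K(-10, 12) = (6 - 1*12²)/852 = (6 - 1*144)/852 = (6 - 144)/852 = (1/852)*(-138) = -23/142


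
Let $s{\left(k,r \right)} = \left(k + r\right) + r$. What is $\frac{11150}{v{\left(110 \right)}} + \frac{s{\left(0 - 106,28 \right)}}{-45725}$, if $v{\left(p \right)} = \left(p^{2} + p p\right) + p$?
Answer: $\frac{2044197}{4446299} \approx 0.45975$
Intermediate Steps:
$s{\left(k,r \right)} = k + 2 r$
$v{\left(p \right)} = p + 2 p^{2}$ ($v{\left(p \right)} = \left(p^{2} + p^{2}\right) + p = 2 p^{2} + p = p + 2 p^{2}$)
$\frac{11150}{v{\left(110 \right)}} + \frac{s{\left(0 - 106,28 \right)}}{-45725} = \frac{11150}{110 \left(1 + 2 \cdot 110\right)} + \frac{\left(0 - 106\right) + 2 \cdot 28}{-45725} = \frac{11150}{110 \left(1 + 220\right)} + \left(\left(0 - 106\right) + 56\right) \left(- \frac{1}{45725}\right) = \frac{11150}{110 \cdot 221} + \left(-106 + 56\right) \left(- \frac{1}{45725}\right) = \frac{11150}{24310} - - \frac{2}{1829} = 11150 \cdot \frac{1}{24310} + \frac{2}{1829} = \frac{1115}{2431} + \frac{2}{1829} = \frac{2044197}{4446299}$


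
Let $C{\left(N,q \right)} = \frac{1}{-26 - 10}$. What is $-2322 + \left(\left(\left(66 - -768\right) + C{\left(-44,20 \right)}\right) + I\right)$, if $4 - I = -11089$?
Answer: $\frac{345779}{36} \approx 9605.0$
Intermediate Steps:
$I = 11093$ ($I = 4 - -11089 = 4 + 11089 = 11093$)
$C{\left(N,q \right)} = - \frac{1}{36}$ ($C{\left(N,q \right)} = \frac{1}{-36} = - \frac{1}{36}$)
$-2322 + \left(\left(\left(66 - -768\right) + C{\left(-44,20 \right)}\right) + I\right) = -2322 + \left(\left(\left(66 - -768\right) - \frac{1}{36}\right) + 11093\right) = -2322 + \left(\left(\left(66 + 768\right) - \frac{1}{36}\right) + 11093\right) = -2322 + \left(\left(834 - \frac{1}{36}\right) + 11093\right) = -2322 + \left(\frac{30023}{36} + 11093\right) = -2322 + \frac{429371}{36} = \frac{345779}{36}$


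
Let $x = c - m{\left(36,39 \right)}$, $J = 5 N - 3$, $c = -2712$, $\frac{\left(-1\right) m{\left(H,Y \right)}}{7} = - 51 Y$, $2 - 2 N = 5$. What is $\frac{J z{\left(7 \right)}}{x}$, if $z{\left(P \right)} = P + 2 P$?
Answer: $\frac{147}{11090} \approx 0.013255$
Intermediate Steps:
$N = - \frac{3}{2}$ ($N = 1 - \frac{5}{2} = - \frac{3}{2} \approx -1.5$)
$z{\left(P \right)} = 3 P$
$m{\left(H,Y \right)} = 357 Y$ ($m{\left(H,Y \right)} = - 7 \left(- 51 Y\right) = 357 Y$)
$J = - \frac{21}{2}$ ($J = 5 \left(- \frac{3}{2}\right) - 3 = - \frac{15}{2} - 3 = - \frac{21}{2} \approx -10.5$)
$x = -16635$ ($x = -2712 - 357 \cdot 39 = -2712 - 13923 = -16635$)
$\frac{J z{\left(7 \right)}}{x} = \frac{\left(- \frac{21}{2}\right) 3 \cdot 7}{-16635} = \left(- \frac{21}{2}\right) 21 \left(- \frac{1}{16635}\right) = \left(- \frac{441}{2}\right) \left(- \frac{1}{16635}\right) = \frac{147}{11090}$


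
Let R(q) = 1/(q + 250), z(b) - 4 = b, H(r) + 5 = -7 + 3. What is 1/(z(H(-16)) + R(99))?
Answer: -349/1744 ≈ -0.20011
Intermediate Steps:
H(r) = -9 (H(r) = -5 + (-7 + 3) = -5 - 4 = -9)
z(b) = 4 + b
R(q) = 1/(250 + q)
1/(z(H(-16)) + R(99)) = 1/((4 - 9) + 1/(250 + 99)) = 1/(-5 + 1/349) = 1/(-1744/349) = -349/1744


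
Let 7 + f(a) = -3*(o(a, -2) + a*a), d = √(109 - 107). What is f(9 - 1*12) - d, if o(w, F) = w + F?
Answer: -19 - √2 ≈ -20.414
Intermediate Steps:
o(w, F) = F + w
d = √2 ≈ 1.4142
f(a) = -1 - 3*a - 3*a² (f(a) = -7 - 3*((-2 + a) + a*a) = -7 - 3*((-2 + a) + a²) = -7 - 3*(-2 + a + a²) = -7 + (6 - 3*a - 3*a²) = -1 - 3*a - 3*a²)
f(9 - 1*12) - d = (-1 - 3*(9 - 1*12) - 3*(9 - 1*12)²) - √2 = (-1 - 3*(9 - 12) - 3*(9 - 12)²) - √2 = (-1 - 3*(-3) - 3*(-3)²) - √2 = (-1 + 9 - 3*9) - √2 = (-1 + 9 - 27) - √2 = -19 - √2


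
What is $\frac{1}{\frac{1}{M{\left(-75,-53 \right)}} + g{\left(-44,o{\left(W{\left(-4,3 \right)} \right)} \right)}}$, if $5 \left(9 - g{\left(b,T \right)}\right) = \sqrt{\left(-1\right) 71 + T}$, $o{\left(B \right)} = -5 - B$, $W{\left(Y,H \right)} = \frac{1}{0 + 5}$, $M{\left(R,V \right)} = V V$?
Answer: $\frac{8877142250}{82903713761} + \frac{39452405 i \sqrt{1905}}{82903713761} \approx 0.10708 + 0.02077 i$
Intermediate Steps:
$M{\left(R,V \right)} = V^{2}$
$W{\left(Y,H \right)} = \frac{1}{5}$
$g{\left(b,T \right)} = 9 - \frac{\sqrt{-71 + T}}{5}$ ($g{\left(b,T \right)} = 9 - \frac{\sqrt{\left(-1\right) 71 + T}}{5} = 9 - \frac{\sqrt{-71 + T}}{5}$)
$\frac{1}{\frac{1}{M{\left(-75,-53 \right)}} + g{\left(-44,o{\left(W{\left(-4,3 \right)} \right)} \right)}} = \frac{1}{\frac{1}{\left(-53\right)^{2}} + \left(9 - \frac{\sqrt{-71 - \frac{26}{5}}}{5}\right)} = \frac{1}{\frac{1}{2809} + \left(9 - \frac{\sqrt{-71 - \frac{26}{5}}}{5}\right)} = \frac{1}{\frac{1}{2809} + \left(9 - \frac{\sqrt{- \frac{381}{5}}}{5}\right)} = \frac{1}{\frac{1}{2809} + \left(9 - \frac{\frac{1}{5} i \sqrt{1905}}{5}\right)} = \frac{1}{\frac{1}{2809} + \left(9 - \frac{i \sqrt{1905}}{25}\right)} = \frac{1}{\frac{25282}{2809} - \frac{i \sqrt{1905}}{25}}$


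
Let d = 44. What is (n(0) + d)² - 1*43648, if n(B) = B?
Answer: -41712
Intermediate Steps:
(n(0) + d)² - 1*43648 = (0 + 44)² - 1*43648 = 44² - 43648 = 1936 - 43648 = -41712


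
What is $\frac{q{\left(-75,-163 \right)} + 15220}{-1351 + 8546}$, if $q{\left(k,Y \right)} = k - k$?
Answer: $\frac{3044}{1439} \approx 2.1154$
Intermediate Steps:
$q{\left(k,Y \right)} = 0$
$\frac{q{\left(-75,-163 \right)} + 15220}{-1351 + 8546} = \frac{0 + 15220}{-1351 + 8546} = \frac{15220}{7195} = 15220 \cdot \frac{1}{7195} = \frac{3044}{1439}$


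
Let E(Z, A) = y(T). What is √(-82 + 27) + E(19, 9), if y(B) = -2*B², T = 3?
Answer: -18 + I*√55 ≈ -18.0 + 7.4162*I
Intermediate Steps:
E(Z, A) = -18 (E(Z, A) = -2*3² = -2*9 = -18)
√(-82 + 27) + E(19, 9) = √(-82 + 27) - 18 = √(-55) - 18 = I*√55 - 18 = -18 + I*√55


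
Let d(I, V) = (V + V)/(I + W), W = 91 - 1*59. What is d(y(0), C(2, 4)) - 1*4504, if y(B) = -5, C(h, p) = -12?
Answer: -40544/9 ≈ -4504.9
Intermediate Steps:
W = 32 (W = 91 - 59 = 32)
d(I, V) = 2*V/(32 + I) (d(I, V) = (V + V)/(I + 32) = (2*V)/(32 + I) = 2*V/(32 + I))
d(y(0), C(2, 4)) - 1*4504 = 2*(-12)/(32 - 5) - 1*4504 = 2*(-12)/27 - 4504 = 2*(-12)*(1/27) - 4504 = -8/9 - 4504 = -40544/9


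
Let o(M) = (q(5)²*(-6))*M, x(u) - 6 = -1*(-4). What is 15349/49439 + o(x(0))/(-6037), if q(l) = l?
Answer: 166820413/298463243 ≈ 0.55893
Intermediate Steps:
x(u) = 10 (x(u) = 6 - 1*(-4) = 6 + 4 = 10)
o(M) = -150*M (o(M) = (5²*(-6))*M = (25*(-6))*M = -150*M)
15349/49439 + o(x(0))/(-6037) = 15349/49439 - 150*10/(-6037) = 15349*(1/49439) - 1500*(-1/6037) = 15349/49439 + 1500/6037 = 166820413/298463243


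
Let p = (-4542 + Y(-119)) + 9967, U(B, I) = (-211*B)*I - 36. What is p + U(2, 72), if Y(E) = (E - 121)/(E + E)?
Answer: -2974285/119 ≈ -24994.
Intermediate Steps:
U(B, I) = -36 - 211*B*I (U(B, I) = -211*B*I - 36 = -36 - 211*B*I)
Y(E) = (-121 + E)/(2*E) (Y(E) = (-121 + E)/((2*E)) = (-121 + E)*(1/(2*E)) = (-121 + E)/(2*E))
p = 645695/119 (p = (-4542 + (½)*(-121 - 119)/(-119)) + 9967 = (-4542 + (½)*(-1/119)*(-240)) + 9967 = (-4542 + 120/119) + 9967 = -540378/119 + 9967 = 645695/119 ≈ 5426.0)
p + U(2, 72) = 645695/119 + (-36 - 211*2*72) = 645695/119 + (-36 - 30384) = 645695/119 - 30420 = -2974285/119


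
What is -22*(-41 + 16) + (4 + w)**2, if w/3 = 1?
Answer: 599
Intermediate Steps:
w = 3 (w = 3*1 = 3)
-22*(-41 + 16) + (4 + w)**2 = -22*(-41 + 16) + (4 + 3)**2 = -22*(-25) + 7**2 = 550 + 49 = 599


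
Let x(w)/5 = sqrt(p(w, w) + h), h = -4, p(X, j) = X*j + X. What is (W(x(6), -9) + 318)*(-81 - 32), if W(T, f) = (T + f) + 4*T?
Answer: -34917 - 2825*sqrt(38) ≈ -52332.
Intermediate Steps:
p(X, j) = X + X*j
x(w) = 5*sqrt(-4 + w*(1 + w)) (x(w) = 5*sqrt(w*(1 + w) - 4) = 5*sqrt(-4 + w*(1 + w)))
W(T, f) = f + 5*T
(W(x(6), -9) + 318)*(-81 - 32) = ((-9 + 5*(5*sqrt(-4 + 6*(1 + 6)))) + 318)*(-81 - 32) = ((-9 + 5*(5*sqrt(-4 + 6*7))) + 318)*(-113) = ((-9 + 5*(5*sqrt(-4 + 42))) + 318)*(-113) = ((-9 + 5*(5*sqrt(38))) + 318)*(-113) = ((-9 + 25*sqrt(38)) + 318)*(-113) = (309 + 25*sqrt(38))*(-113) = -34917 - 2825*sqrt(38)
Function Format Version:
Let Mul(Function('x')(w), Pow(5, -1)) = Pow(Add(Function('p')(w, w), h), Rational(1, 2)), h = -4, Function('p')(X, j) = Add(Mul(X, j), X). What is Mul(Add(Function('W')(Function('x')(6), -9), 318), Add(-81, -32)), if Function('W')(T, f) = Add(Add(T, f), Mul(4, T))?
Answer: Add(-34917, Mul(-2825, Pow(38, Rational(1, 2)))) ≈ -52332.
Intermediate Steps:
Function('p')(X, j) = Add(X, Mul(X, j))
Function('x')(w) = Mul(5, Pow(Add(-4, Mul(w, Add(1, w))), Rational(1, 2))) (Function('x')(w) = Mul(5, Pow(Add(Mul(w, Add(1, w)), -4), Rational(1, 2))) = Mul(5, Pow(Add(-4, Mul(w, Add(1, w))), Rational(1, 2))))
Function('W')(T, f) = Add(f, Mul(5, T))
Mul(Add(Function('W')(Function('x')(6), -9), 318), Add(-81, -32)) = Mul(Add(Add(-9, Mul(5, Mul(5, Pow(Add(-4, Mul(6, Add(1, 6))), Rational(1, 2))))), 318), Add(-81, -32)) = Mul(Add(Add(-9, Mul(5, Mul(5, Pow(Add(-4, Mul(6, 7)), Rational(1, 2))))), 318), -113) = Mul(Add(Add(-9, Mul(5, Mul(5, Pow(Add(-4, 42), Rational(1, 2))))), 318), -113) = Mul(Add(Add(-9, Mul(5, Mul(5, Pow(38, Rational(1, 2))))), 318), -113) = Mul(Add(Add(-9, Mul(25, Pow(38, Rational(1, 2)))), 318), -113) = Mul(Add(309, Mul(25, Pow(38, Rational(1, 2)))), -113) = Add(-34917, Mul(-2825, Pow(38, Rational(1, 2))))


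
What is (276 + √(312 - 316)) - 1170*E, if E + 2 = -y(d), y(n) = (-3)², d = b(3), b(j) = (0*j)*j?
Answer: 13146 + 2*I ≈ 13146.0 + 2.0*I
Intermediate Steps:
b(j) = 0 (b(j) = 0*j = 0)
d = 0
y(n) = 9
E = -11 (E = -2 - 1*9 = -2 - 9 = -11)
(276 + √(312 - 316)) - 1170*E = (276 + √(312 - 316)) - 1170*(-11) = (276 + √(-4)) + 12870 = (276 + 2*I) + 12870 = 13146 + 2*I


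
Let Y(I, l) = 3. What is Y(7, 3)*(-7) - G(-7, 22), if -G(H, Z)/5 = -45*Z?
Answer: -4971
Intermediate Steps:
G(H, Z) = 225*Z (G(H, Z) = -(-225)*Z = 225*Z)
Y(7, 3)*(-7) - G(-7, 22) = 3*(-7) - 225*22 = -21 - 1*4950 = -21 - 4950 = -4971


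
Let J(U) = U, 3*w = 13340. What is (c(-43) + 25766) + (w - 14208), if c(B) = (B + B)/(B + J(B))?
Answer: 48017/3 ≈ 16006.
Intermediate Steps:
w = 13340/3 (w = (⅓)*13340 = 13340/3 ≈ 4446.7)
c(B) = 1 (c(B) = (B + B)/(B + B) = (2*B)/((2*B)) = (2*B)*(1/(2*B)) = 1)
(c(-43) + 25766) + (w - 14208) = (1 + 25766) + (13340/3 - 14208) = 25767 - 29284/3 = 48017/3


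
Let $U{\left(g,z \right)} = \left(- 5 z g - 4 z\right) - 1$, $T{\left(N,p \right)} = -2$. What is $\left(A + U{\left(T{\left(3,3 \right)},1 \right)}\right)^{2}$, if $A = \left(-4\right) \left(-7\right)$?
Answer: $1089$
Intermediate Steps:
$U{\left(g,z \right)} = -1 - 4 z - 5 g z$ ($U{\left(g,z \right)} = \left(- 5 g z - 4 z\right) - 1 = \left(- 4 z - 5 g z\right) - 1 = -1 - 4 z - 5 g z$)
$A = 28$
$\left(A + U{\left(T{\left(3,3 \right)},1 \right)}\right)^{2} = \left(28 - \left(5 - 10\right)\right)^{2} = \left(28 - -5\right)^{2} = \left(28 + 5\right)^{2} = 33^{2} = 1089$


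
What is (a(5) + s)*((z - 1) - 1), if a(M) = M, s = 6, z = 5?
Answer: 33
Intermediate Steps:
(a(5) + s)*((z - 1) - 1) = (5 + 6)*((5 - 1) - 1) = 11*(4 - 1) = 11*3 = 33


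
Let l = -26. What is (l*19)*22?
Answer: -10868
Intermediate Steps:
(l*19)*22 = -26*19*22 = -494*22 = -10868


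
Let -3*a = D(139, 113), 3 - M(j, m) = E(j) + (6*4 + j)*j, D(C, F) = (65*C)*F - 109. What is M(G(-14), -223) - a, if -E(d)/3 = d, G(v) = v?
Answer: 340383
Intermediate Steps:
D(C, F) = -109 + 65*C*F (D(C, F) = 65*C*F - 109 = -109 + 65*C*F)
E(d) = -3*d
M(j, m) = 3 + 3*j - j*(24 + j) (M(j, m) = 3 - (-3*j + (6*4 + j)*j) = 3 - (-3*j + (24 + j)*j) = 3 - (-3*j + j*(24 + j)) = 3 + (3*j - j*(24 + j)) = 3 + 3*j - j*(24 + j))
a = -340282 (a = -(-109 + 65*139*113)/3 = -(-109 + 1020955)/3 = -1/3*1020846 = -340282)
M(G(-14), -223) - a = (3 - 1*(-14)**2 - 21*(-14)) - 1*(-340282) = (3 - 1*196 + 294) + 340282 = (3 - 196 + 294) + 340282 = 101 + 340282 = 340383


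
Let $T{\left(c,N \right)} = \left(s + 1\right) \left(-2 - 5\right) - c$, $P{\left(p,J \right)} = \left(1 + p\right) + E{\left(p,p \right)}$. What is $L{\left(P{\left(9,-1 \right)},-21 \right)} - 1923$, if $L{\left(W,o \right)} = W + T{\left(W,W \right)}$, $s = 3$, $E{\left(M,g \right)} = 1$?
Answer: $-1951$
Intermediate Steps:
$P{\left(p,J \right)} = 2 + p$ ($P{\left(p,J \right)} = \left(1 + p\right) + 1 = 2 + p$)
$T{\left(c,N \right)} = -28 - c$ ($T{\left(c,N \right)} = \left(3 + 1\right) \left(-2 - 5\right) - c = 4 \left(-7\right) - c = -28 - c$)
$L{\left(W,o \right)} = -28$ ($L{\left(W,o \right)} = W - \left(28 + W\right) = -28$)
$L{\left(P{\left(9,-1 \right)},-21 \right)} - 1923 = -28 - 1923 = -1951$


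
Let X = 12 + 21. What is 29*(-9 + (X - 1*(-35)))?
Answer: 1711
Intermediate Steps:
X = 33
29*(-9 + (X - 1*(-35))) = 29*(-9 + (33 - 1*(-35))) = 29*(-9 + (33 + 35)) = 29*(-9 + 68) = 29*59 = 1711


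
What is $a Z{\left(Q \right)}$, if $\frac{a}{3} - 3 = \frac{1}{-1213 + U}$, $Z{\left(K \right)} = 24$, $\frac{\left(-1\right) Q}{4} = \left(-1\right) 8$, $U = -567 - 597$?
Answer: $\frac{513360}{2377} \approx 215.97$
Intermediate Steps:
$U = -1164$
$Q = 32$ ($Q = - 4 \left(\left(-1\right) 8\right) = \left(-4\right) \left(-8\right) = 32$)
$a = \frac{21390}{2377}$ ($a = 9 + \frac{3}{-1213 - 1164} = 9 + \frac{3}{-2377} = 9 + 3 \left(- \frac{1}{2377}\right) = 9 - \frac{3}{2377} = \frac{21390}{2377} \approx 8.9987$)
$a Z{\left(Q \right)} = \frac{21390}{2377} \cdot 24 = \frac{513360}{2377}$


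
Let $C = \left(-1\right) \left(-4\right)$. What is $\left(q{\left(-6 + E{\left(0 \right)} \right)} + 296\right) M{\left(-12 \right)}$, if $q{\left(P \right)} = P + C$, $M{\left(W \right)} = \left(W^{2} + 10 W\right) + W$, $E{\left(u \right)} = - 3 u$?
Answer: $3528$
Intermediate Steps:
$C = 4$
$M{\left(W \right)} = W^{2} + 11 W$
$q{\left(P \right)} = 4 + P$ ($q{\left(P \right)} = P + 4 = 4 + P$)
$\left(q{\left(-6 + E{\left(0 \right)} \right)} + 296\right) M{\left(-12 \right)} = \left(\left(4 - 6\right) + 296\right) \left(- 12 \left(11 - 12\right)\right) = \left(\left(4 + \left(-6 + 0\right)\right) + 296\right) \left(\left(-12\right) \left(-1\right)\right) = \left(\left(4 - 6\right) + 296\right) 12 = \left(-2 + 296\right) 12 = 294 \cdot 12 = 3528$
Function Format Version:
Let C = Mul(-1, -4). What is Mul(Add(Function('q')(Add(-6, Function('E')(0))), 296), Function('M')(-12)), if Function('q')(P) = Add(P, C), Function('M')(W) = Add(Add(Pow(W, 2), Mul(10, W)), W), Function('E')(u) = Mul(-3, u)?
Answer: 3528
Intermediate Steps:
C = 4
Function('M')(W) = Add(Pow(W, 2), Mul(11, W))
Function('q')(P) = Add(4, P) (Function('q')(P) = Add(P, 4) = Add(4, P))
Mul(Add(Function('q')(Add(-6, Function('E')(0))), 296), Function('M')(-12)) = Mul(Add(Add(4, Add(-6, Mul(-3, 0))), 296), Mul(-12, Add(11, -12))) = Mul(Add(Add(4, Add(-6, 0)), 296), Mul(-12, -1)) = Mul(Add(Add(4, -6), 296), 12) = Mul(Add(-2, 296), 12) = Mul(294, 12) = 3528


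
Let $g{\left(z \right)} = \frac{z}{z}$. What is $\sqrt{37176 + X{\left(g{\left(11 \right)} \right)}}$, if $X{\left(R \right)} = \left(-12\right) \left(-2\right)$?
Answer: $20 \sqrt{93} \approx 192.87$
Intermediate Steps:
$g{\left(z \right)} = 1$
$X{\left(R \right)} = 24$
$\sqrt{37176 + X{\left(g{\left(11 \right)} \right)}} = \sqrt{37176 + 24} = \sqrt{37200} = 20 \sqrt{93}$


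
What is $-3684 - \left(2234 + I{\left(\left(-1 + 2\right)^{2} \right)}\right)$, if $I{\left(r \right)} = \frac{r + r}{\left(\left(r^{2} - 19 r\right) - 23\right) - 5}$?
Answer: $- \frac{136113}{23} \approx -5918.0$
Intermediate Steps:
$I{\left(r \right)} = \frac{2 r}{-28 + r^{2} - 19 r}$ ($I{\left(r \right)} = \frac{2 r}{\left(-23 + r^{2} - 19 r\right) - 5} = \frac{2 r}{-28 + r^{2} - 19 r}$)
$-3684 - \left(2234 + I{\left(\left(-1 + 2\right)^{2} \right)}\right) = -3684 - \left(2234 + \frac{2 \left(-1 + 2\right)^{2}}{-28 + \left(\left(-1 + 2\right)^{2}\right)^{2} - 19 \left(-1 + 2\right)^{2}}\right) = -3684 - \left(2234 + \frac{2 \cdot 1^{2}}{-28 + \left(1^{2}\right)^{2} - 19 \cdot 1^{2}}\right) = -3684 - \left(2234 + 2 \cdot 1 \frac{1}{-28 + 1^{2} - 19}\right) = -3684 - \left(2234 + 2 \cdot 1 \frac{1}{-28 + 1 - 19}\right) = -3684 - \left(2234 + 2 \cdot 1 \frac{1}{-46}\right) = -3684 - \left(2234 + 2 \cdot 1 \left(- \frac{1}{46}\right)\right) = -3684 - \frac{51381}{23} = - \frac{136113}{23}$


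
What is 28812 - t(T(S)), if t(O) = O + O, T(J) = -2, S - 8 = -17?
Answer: 28816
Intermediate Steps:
S = -9 (S = 8 - 17 = -9)
t(O) = 2*O
28812 - t(T(S)) = 28812 - 2*(-2) = 28812 - 1*(-4) = 28812 + 4 = 28816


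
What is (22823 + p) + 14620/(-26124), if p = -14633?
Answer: 53485235/6531 ≈ 8189.4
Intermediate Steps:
(22823 + p) + 14620/(-26124) = (22823 - 14633) + 14620/(-26124) = 8190 + 14620*(-1/26124) = 8190 - 3655/6531 = 53485235/6531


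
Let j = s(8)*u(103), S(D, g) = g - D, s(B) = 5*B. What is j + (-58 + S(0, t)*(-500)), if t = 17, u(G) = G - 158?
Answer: -10758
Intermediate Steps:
u(G) = -158 + G
j = -2200 (j = (5*8)*(-158 + 103) = 40*(-55) = -2200)
j + (-58 + S(0, t)*(-500)) = -2200 + (-58 + (17 - 1*0)*(-500)) = -2200 + (-58 + (17 + 0)*(-500)) = -2200 + (-58 + 17*(-500)) = -2200 + (-58 - 8500) = -2200 - 8558 = -10758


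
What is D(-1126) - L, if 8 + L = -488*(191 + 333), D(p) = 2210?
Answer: 257930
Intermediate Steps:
L = -255720 (L = -8 - 488*(191 + 333) = -8 - 488*524 = -8 - 255712 = -255720)
D(-1126) - L = 2210 - 1*(-255720) = 2210 + 255720 = 257930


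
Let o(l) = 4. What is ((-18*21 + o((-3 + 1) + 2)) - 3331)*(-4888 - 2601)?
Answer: 27746745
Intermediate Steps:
((-18*21 + o((-3 + 1) + 2)) - 3331)*(-4888 - 2601) = ((-18*21 + 4) - 3331)*(-4888 - 2601) = ((-378 + 4) - 3331)*(-7489) = (-374 - 3331)*(-7489) = -3705*(-7489) = 27746745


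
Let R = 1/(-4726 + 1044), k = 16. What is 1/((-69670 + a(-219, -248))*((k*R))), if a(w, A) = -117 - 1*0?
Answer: 1841/558296 ≈ 0.0032975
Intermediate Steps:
R = -1/3682 (R = 1/(-3682) = -1/3682 ≈ -0.00027159)
a(w, A) = -117 (a(w, A) = -117 + 0 = -117)
1/((-69670 + a(-219, -248))*((k*R))) = 1/((-69670 - 117)*((16*(-1/3682)))) = 1/((-69787)*(-8/1841)) = -1/69787*(-1841/8) = 1841/558296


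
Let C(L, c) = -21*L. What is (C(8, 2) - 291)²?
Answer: 210681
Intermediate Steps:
(C(8, 2) - 291)² = (-21*8 - 291)² = (-168 - 291)² = (-459)² = 210681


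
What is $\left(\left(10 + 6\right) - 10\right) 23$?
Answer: $138$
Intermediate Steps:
$\left(\left(10 + 6\right) - 10\right) 23 = \left(16 - 10\right) 23 = 6 \cdot 23 = 138$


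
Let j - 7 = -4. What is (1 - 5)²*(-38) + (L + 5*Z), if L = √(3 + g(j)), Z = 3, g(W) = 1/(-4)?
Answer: -593 + √11/2 ≈ -591.34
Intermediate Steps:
j = 3 (j = 7 - 4 = 3)
g(W) = -¼
L = √11/2 (L = √(3 - ¼) = √(11/4) = √11/2 ≈ 1.6583)
(1 - 5)²*(-38) + (L + 5*Z) = (1 - 5)²*(-38) + (√11/2 + 5*3) = (-4)²*(-38) + (√11/2 + 15) = 16*(-38) + (15 + √11/2) = -608 + (15 + √11/2) = -593 + √11/2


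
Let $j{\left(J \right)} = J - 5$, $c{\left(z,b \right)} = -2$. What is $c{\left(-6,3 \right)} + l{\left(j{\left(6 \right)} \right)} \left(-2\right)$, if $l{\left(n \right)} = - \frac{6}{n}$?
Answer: $10$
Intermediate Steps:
$j{\left(J \right)} = -5 + J$
$c{\left(-6,3 \right)} + l{\left(j{\left(6 \right)} \right)} \left(-2\right) = -2 + - \frac{6}{-5 + 6} \left(-2\right) = -2 + - \frac{6}{1} \left(-2\right) = -2 + \left(-6\right) 1 \left(-2\right) = -2 - -12 = -2 + 12 = 10$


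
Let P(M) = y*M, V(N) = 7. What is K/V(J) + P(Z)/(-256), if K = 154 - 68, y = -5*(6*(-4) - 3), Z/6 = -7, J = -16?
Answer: 30853/896 ≈ 34.434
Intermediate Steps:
Z = -42 (Z = 6*(-7) = -42)
y = 135 (y = -5*(-24 - 3) = -5*(-27) = 135)
P(M) = 135*M
K = 86
K/V(J) + P(Z)/(-256) = 86/7 + (135*(-42))/(-256) = 86*(1/7) - 5670*(-1/256) = 86/7 + 2835/128 = 30853/896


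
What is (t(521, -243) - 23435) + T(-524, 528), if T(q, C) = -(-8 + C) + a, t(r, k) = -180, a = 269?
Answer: -23866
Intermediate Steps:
T(q, C) = 277 - C (T(q, C) = -(-8 + C) + 269 = (8 - C) + 269 = 277 - C)
(t(521, -243) - 23435) + T(-524, 528) = (-180 - 23435) + (277 - 1*528) = -23615 + (277 - 528) = -23615 - 251 = -23866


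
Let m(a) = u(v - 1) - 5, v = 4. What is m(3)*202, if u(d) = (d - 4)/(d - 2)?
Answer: -1212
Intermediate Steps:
u(d) = (-4 + d)/(-2 + d)
m(a) = -6 (m(a) = (-4 + (4 - 1))/(-2 + (4 - 1)) - 5 = (-4 + 3)/(-2 + 3) - 5 = -1/1 - 5 = 1*(-1) - 5 = -1 - 5 = -6)
m(3)*202 = -6*202 = -1212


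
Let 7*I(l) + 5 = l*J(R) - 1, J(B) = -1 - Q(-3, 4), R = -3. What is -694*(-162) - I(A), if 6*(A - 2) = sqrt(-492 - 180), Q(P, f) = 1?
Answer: 787006/7 + 4*I*sqrt(42)/21 ≈ 1.1243e+5 + 1.2344*I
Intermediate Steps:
A = 2 + 2*I*sqrt(42)/3 (A = 2 + sqrt(-492 - 180)/6 = 2 + sqrt(-672)/6 = 2 + (4*I*sqrt(42))/6 = 2 + 2*I*sqrt(42)/3 ≈ 2.0 + 4.3205*I)
J(B) = -2 (J(B) = -1 - 1*1 = -1 - 1 = -2)
I(l) = -6/7 - 2*l/7 (I(l) = -5/7 + (l*(-2) - 1)/7 = -5/7 + (-2*l - 1)/7 = -5/7 + (-1 - 2*l)/7 = -5/7 + (-1/7 - 2*l/7) = -6/7 - 2*l/7)
-694*(-162) - I(A) = -694*(-162) - (-6/7 - 2*(2 + 2*I*sqrt(42)/3)/7) = 112428 - (-6/7 + (-4/7 - 4*I*sqrt(42)/21)) = 112428 - (-10/7 - 4*I*sqrt(42)/21) = 112428 + (10/7 + 4*I*sqrt(42)/21) = 787006/7 + 4*I*sqrt(42)/21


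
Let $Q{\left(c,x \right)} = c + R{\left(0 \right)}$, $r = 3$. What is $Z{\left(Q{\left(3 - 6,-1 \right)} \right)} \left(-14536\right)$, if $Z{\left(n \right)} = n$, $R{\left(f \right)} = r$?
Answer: $0$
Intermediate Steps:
$R{\left(f \right)} = 3$
$Q{\left(c,x \right)} = 3 + c$ ($Q{\left(c,x \right)} = c + 3 = 3 + c$)
$Z{\left(Q{\left(3 - 6,-1 \right)} \right)} \left(-14536\right) = \left(3 + \left(3 - 6\right)\right) \left(-14536\right) = \left(3 - 3\right) \left(-14536\right) = 0 \left(-14536\right) = 0$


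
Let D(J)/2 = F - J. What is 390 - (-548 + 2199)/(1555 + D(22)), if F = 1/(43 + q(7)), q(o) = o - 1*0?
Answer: 14691365/37776 ≈ 388.91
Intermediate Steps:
q(o) = o (q(o) = o + 0 = o)
F = 1/50 (F = 1/(43 + 7) = 1/50 ≈ 0.020000)
D(J) = 1/25 - 2*J (D(J) = 2*(1/50 - J) = 1/25 - 2*J)
390 - (-548 + 2199)/(1555 + D(22)) = 390 - (-548 + 2199)/(1555 + (1/25 - 2*22)) = 390 - 1651/(1555 + (1/25 - 44)) = 390 - 1651/(1555 - 1099/25) = 390 - 1651/37776/25 = 390 - 1651*25/37776 = 390 - 1*41275/37776 = 390 - 41275/37776 = 14691365/37776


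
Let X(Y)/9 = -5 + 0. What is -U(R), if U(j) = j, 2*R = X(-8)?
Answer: 45/2 ≈ 22.500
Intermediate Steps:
X(Y) = -45 (X(Y) = 9*(-5 + 0) = 9*(-5) = -45)
R = -45/2 (R = (1/2)*(-45) = -45/2 ≈ -22.500)
-U(R) = -1*(-45/2) = 45/2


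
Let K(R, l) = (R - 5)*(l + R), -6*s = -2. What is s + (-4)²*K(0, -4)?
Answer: 961/3 ≈ 320.33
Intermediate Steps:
s = ⅓ (s = -⅙*(-2) = ⅓ ≈ 0.33333)
K(R, l) = (-5 + R)*(R + l)
s + (-4)²*K(0, -4) = ⅓ + (-4)²*(0² - 5*0 - 5*(-4) + 0*(-4)) = ⅓ + 16*(0 + 0 + 20 + 0) = ⅓ + 16*20 = ⅓ + 320 = 961/3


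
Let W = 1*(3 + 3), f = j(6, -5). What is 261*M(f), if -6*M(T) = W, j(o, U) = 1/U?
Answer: -261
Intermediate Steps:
f = -1/5 (f = 1/(-5) = -1/5 ≈ -0.20000)
W = 6 (W = 1*6 = 6)
M(T) = -1 (M(T) = -1/6*6 = -1)
261*M(f) = 261*(-1) = -261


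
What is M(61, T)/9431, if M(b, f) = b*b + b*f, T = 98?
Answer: 9699/9431 ≈ 1.0284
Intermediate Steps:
M(b, f) = b² + b*f
M(61, T)/9431 = (61*(61 + 98))/9431 = (61*159)*(1/9431) = 9699*(1/9431) = 9699/9431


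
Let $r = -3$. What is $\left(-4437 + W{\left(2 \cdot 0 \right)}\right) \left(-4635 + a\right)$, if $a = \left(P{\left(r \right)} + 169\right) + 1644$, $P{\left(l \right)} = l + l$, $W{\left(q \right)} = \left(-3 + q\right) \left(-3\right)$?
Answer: $12522384$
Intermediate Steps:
$W{\left(q \right)} = 9 - 3 q$
$P{\left(l \right)} = 2 l$
$a = 1807$ ($a = \left(2 \left(-3\right) + 169\right) + 1644 = \left(-6 + 169\right) + 1644 = 163 + 1644 = 1807$)
$\left(-4437 + W{\left(2 \cdot 0 \right)}\right) \left(-4635 + a\right) = \left(-4437 + \left(9 - 3 \cdot 2 \cdot 0\right)\right) \left(-4635 + 1807\right) = \left(-4437 + \left(9 - 0\right)\right) \left(-2828\right) = \left(-4437 + \left(9 + 0\right)\right) \left(-2828\right) = \left(-4437 + 9\right) \left(-2828\right) = \left(-4428\right) \left(-2828\right) = 12522384$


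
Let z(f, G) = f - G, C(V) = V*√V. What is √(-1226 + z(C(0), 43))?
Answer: 3*I*√141 ≈ 35.623*I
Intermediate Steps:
C(V) = V^(3/2)
√(-1226 + z(C(0), 43)) = √(-1226 + (0^(3/2) - 1*43)) = √(-1226 + (0 - 43)) = √(-1226 - 43) = √(-1269) = 3*I*√141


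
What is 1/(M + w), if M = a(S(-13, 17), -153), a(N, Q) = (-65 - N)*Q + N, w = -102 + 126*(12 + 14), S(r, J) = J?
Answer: 1/15737 ≈ 6.3544e-5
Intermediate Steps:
w = 3174 (w = -102 + 126*26 = -102 + 3276 = 3174)
a(N, Q) = N + Q*(-65 - N) (a(N, Q) = Q*(-65 - N) + N = N + Q*(-65 - N))
M = 12563 (M = 17 - 65*(-153) - 1*17*(-153) = 17 + 9945 + 2601 = 12563)
1/(M + w) = 1/(12563 + 3174) = 1/15737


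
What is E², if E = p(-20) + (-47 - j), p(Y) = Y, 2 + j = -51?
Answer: 196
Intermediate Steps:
j = -53 (j = -2 - 51 = -53)
E = -14 (E = -20 + (-47 - 1*(-53)) = -20 + (-47 + 53) = -20 + 6 = -14)
E² = (-14)² = 196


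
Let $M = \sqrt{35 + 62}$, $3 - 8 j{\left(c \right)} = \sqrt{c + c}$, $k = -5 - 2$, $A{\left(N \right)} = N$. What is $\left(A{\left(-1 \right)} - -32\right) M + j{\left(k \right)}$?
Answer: $\frac{3}{8} + 31 \sqrt{97} - \frac{i \sqrt{14}}{8} \approx 305.69 - 0.46771 i$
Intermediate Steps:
$k = -7$ ($k = -5 - 2 = -7$)
$j{\left(c \right)} = \frac{3}{8} - \frac{\sqrt{2} \sqrt{c}}{8}$ ($j{\left(c \right)} = \frac{3}{8} - \frac{\sqrt{c + c}}{8} = \frac{3}{8} - \frac{\sqrt{2 c}}{8} = \frac{3}{8} - \frac{\sqrt{2} \sqrt{c}}{8}$)
$M = \sqrt{97} \approx 9.8489$
$\left(A{\left(-1 \right)} - -32\right) M + j{\left(k \right)} = \left(-1 - -32\right) \sqrt{97} + \left(\frac{3}{8} - \frac{\sqrt{2} \sqrt{-7}}{8}\right) = \left(-1 + 32\right) \sqrt{97} + \left(\frac{3}{8} - \frac{\sqrt{2} i \sqrt{7}}{8}\right) = 31 \sqrt{97} + \left(\frac{3}{8} - \frac{i \sqrt{14}}{8}\right) = \frac{3}{8} + 31 \sqrt{97} - \frac{i \sqrt{14}}{8}$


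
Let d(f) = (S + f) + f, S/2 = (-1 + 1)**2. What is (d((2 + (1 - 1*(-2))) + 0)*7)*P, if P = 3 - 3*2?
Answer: -210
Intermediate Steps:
S = 0 (S = 2*(-1 + 1)**2 = 2*0**2 = 2*0 = 0)
P = -3 (P = 3 - 6 = -3)
d(f) = 2*f (d(f) = (0 + f) + f = f + f = 2*f)
(d((2 + (1 - 1*(-2))) + 0)*7)*P = ((2*((2 + (1 - 1*(-2))) + 0))*7)*(-3) = ((2*((2 + (1 + 2)) + 0))*7)*(-3) = ((2*((2 + 3) + 0))*7)*(-3) = ((2*(5 + 0))*7)*(-3) = ((2*5)*7)*(-3) = (10*7)*(-3) = 70*(-3) = -210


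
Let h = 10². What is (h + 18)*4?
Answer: 472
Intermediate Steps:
h = 100
(h + 18)*4 = (100 + 18)*4 = 118*4 = 472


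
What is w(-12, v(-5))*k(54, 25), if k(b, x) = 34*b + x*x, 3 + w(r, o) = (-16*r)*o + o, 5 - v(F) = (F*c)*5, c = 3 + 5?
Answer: 97362082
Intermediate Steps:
c = 8
v(F) = 5 - 40*F (v(F) = 5 - F*8*5 = 5 - 8*F*5 = 5 - 40*F)
w(r, o) = -3 + o - 16*o*r (w(r, o) = -3 + ((-16*r)*o + o) = -3 + (-16*o*r + o) = -3 + (o - 16*o*r) = -3 + o - 16*o*r)
k(b, x) = x² + 34*b (k(b, x) = 34*b + x² = x² + 34*b)
w(-12, v(-5))*k(54, 25) = (-3 + (5 - 40*(-5)) - 16*(5 - 40*(-5))*(-12))*(25² + 34*54) = (-3 + (5 + 200) - 16*(5 + 200)*(-12))*(625 + 1836) = (-3 + 205 - 16*205*(-12))*2461 = (-3 + 205 + 39360)*2461 = 39562*2461 = 97362082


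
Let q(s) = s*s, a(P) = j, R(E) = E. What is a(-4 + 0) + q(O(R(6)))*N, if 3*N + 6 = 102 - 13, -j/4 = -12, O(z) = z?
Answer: 1044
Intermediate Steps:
j = 48 (j = -4*(-12) = 48)
a(P) = 48
q(s) = s²
N = 83/3 (N = -2 + (102 - 13)/3 = -2 + (⅓)*89 = -2 + 89/3 = 83/3 ≈ 27.667)
a(-4 + 0) + q(O(R(6)))*N = 48 + 6²*(83/3) = 48 + 36*(83/3) = 48 + 996 = 1044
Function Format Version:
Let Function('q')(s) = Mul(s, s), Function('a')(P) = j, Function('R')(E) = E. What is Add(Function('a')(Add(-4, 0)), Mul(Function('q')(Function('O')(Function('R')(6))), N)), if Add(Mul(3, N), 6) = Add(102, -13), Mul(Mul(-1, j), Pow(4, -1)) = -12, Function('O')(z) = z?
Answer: 1044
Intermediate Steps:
j = 48 (j = Mul(-4, -12) = 48)
Function('a')(P) = 48
Function('q')(s) = Pow(s, 2)
N = Rational(83, 3) (N = Add(-2, Mul(Rational(1, 3), Add(102, -13))) = Add(-2, Mul(Rational(1, 3), 89)) = Add(-2, Rational(89, 3)) = Rational(83, 3) ≈ 27.667)
Add(Function('a')(Add(-4, 0)), Mul(Function('q')(Function('O')(Function('R')(6))), N)) = Add(48, Mul(Pow(6, 2), Rational(83, 3))) = Add(48, Mul(36, Rational(83, 3))) = Add(48, 996) = 1044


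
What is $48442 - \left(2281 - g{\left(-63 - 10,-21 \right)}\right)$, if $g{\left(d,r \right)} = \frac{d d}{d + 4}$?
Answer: $\frac{3179780}{69} \approx 46084.0$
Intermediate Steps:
$g{\left(d,r \right)} = \frac{d^{2}}{4 + d}$
$48442 - \left(2281 - g{\left(-63 - 10,-21 \right)}\right) = 48442 - \left(2281 - \frac{\left(-63 - 10\right)^{2}}{4 - 73}\right) = 48442 - \left(2281 - \frac{\left(-73\right)^{2}}{4 - 73}\right) = 48442 - \left(2281 - \frac{5329}{-69}\right) = 48442 - \left(2281 - 5329 \left(- \frac{1}{69}\right)\right) = 48442 - \left(2281 - - \frac{5329}{69}\right) = 48442 - \left(2281 + \frac{5329}{69}\right) = 48442 - \frac{162718}{69} = \frac{3179780}{69}$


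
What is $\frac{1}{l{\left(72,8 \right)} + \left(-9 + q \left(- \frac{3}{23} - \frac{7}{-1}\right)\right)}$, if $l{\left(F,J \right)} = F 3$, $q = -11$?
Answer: $\frac{23}{3023} \approx 0.0076083$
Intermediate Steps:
$l{\left(F,J \right)} = 3 F$
$\frac{1}{l{\left(72,8 \right)} + \left(-9 + q \left(- \frac{3}{23} - \frac{7}{-1}\right)\right)} = \frac{1}{3 \cdot 72 - \left(9 + 11 \left(- \frac{3}{23} - \frac{7}{-1}\right)\right)} = \frac{1}{216 - \left(9 + 11 \left(\left(-3\right) \frac{1}{23} - -7\right)\right)} = \frac{1}{216 - \left(9 + 11 \left(- \frac{3}{23} + 7\right)\right)} = \frac{1}{216 - \frac{1945}{23}} = \frac{1}{\frac{3023}{23}} = \frac{23}{3023}$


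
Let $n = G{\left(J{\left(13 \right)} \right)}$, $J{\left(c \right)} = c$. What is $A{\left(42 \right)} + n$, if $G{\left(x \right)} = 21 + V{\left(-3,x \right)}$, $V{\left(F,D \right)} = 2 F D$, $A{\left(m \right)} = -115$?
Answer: $-172$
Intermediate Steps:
$V{\left(F,D \right)} = 2 D F$
$G{\left(x \right)} = 21 - 6 x$ ($G{\left(x \right)} = 21 + 2 x \left(-3\right) = 21 - 6 x$)
$n = -57$ ($n = 21 - 78 = -57$)
$A{\left(42 \right)} + n = -115 - 57 = -172$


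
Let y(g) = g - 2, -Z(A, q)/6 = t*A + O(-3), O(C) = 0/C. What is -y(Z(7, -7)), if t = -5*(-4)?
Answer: 842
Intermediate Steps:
O(C) = 0
t = 20
Z(A, q) = -120*A (Z(A, q) = -6*(20*A + 0) = -120*A)
y(g) = -2 + g
-y(Z(7, -7)) = -(-2 - 120*7) = -(-2 - 840) = -1*(-842) = 842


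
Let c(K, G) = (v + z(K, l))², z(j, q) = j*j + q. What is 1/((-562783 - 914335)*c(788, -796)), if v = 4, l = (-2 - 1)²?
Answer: -1/569558378405283182 ≈ -1.7557e-18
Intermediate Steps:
l = 9 (l = (-3)² = 9)
z(j, q) = q + j² (z(j, q) = j² + q = q + j²)
c(K, G) = (13 + K²)² (c(K, G) = (4 + (9 + K²))² = (13 + K²)²)
1/((-562783 - 914335)*c(788, -796)) = 1/((-562783 - 914335)*((13 + 788²)²)) = 1/((-1477118)*((13 + 620944)²)) = -1/(1477118*(620957²)) = -1/1477118/385587595849 = -1/1477118*1/385587595849 = -1/569558378405283182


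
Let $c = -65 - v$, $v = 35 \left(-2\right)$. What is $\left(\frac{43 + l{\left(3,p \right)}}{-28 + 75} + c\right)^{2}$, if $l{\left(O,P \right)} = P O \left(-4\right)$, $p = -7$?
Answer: $\frac{131044}{2209} \approx 59.323$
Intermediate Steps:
$l{\left(O,P \right)} = - 4 O P$ ($l{\left(O,P \right)} = O P \left(-4\right) = - 4 O P$)
$v = -70$
$c = 5$ ($c = -65 - -70 = -65 + 70 = 5$)
$\left(\frac{43 + l{\left(3,p \right)}}{-28 + 75} + c\right)^{2} = \left(\frac{43 - 12 \left(-7\right)}{-28 + 75} + 5\right)^{2} = \left(\frac{43 + 84}{47} + 5\right)^{2} = \left(127 \cdot \frac{1}{47} + 5\right)^{2} = \left(\frac{127}{47} + 5\right)^{2} = \left(\frac{362}{47}\right)^{2} = \frac{131044}{2209}$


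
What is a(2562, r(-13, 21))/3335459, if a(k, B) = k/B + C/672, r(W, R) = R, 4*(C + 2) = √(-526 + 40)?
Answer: 40991/1120714224 + 3*I*√6/2988571264 ≈ 3.6576e-5 + 2.4589e-9*I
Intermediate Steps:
C = -2 + 9*I*√6/4 (C = -2 + √(-526 + 40)/4 = -2 + √(-486)/4 = -2 + (9*I*√6)/4 = -2 + 9*I*√6/4 ≈ -2.0 + 5.5114*I)
a(k, B) = -1/336 + k/B + 3*I*√6/896 (a(k, B) = k/B + (-2 + 9*I*√6/4)/672 = k/B + (-2 + 9*I*√6/4)*(1/672) = k/B + (-1/336 + 3*I*√6/896) = -1/336 + k/B + 3*I*√6/896)
a(2562, r(-13, 21))/3335459 = ((2562 + (1/2688)*21*(-8 + 9*I*√6))/21)/3335459 = ((2562 + (-1/16 + 9*I*√6/128))/21)*(1/3335459) = ((40991/16 + 9*I*√6/128)/21)*(1/3335459) = (40991/336 + 3*I*√6/896)*(1/3335459) = 40991/1120714224 + 3*I*√6/2988571264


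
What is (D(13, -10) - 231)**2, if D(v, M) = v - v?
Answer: 53361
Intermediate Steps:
D(v, M) = 0
(D(13, -10) - 231)**2 = (0 - 231)**2 = (-231)**2 = 53361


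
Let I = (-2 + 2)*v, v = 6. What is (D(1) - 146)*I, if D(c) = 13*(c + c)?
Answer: 0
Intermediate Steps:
D(c) = 26*c (D(c) = 13*(2*c) = 26*c)
I = 0 (I = (-2 + 2)*6 = 0*6 = 0)
(D(1) - 146)*I = (26*1 - 146)*0 = (26 - 146)*0 = -120*0 = 0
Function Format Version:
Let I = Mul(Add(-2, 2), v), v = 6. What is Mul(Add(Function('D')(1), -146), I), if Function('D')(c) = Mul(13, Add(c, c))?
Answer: 0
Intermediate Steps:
Function('D')(c) = Mul(26, c) (Function('D')(c) = Mul(13, Mul(2, c)) = Mul(26, c))
I = 0 (I = Mul(Add(-2, 2), 6) = Mul(0, 6) = 0)
Mul(Add(Function('D')(1), -146), I) = Mul(Add(Mul(26, 1), -146), 0) = Mul(Add(26, -146), 0) = Mul(-120, 0) = 0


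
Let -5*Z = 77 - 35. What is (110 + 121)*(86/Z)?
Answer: -2365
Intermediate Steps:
Z = -42/5 (Z = -(77 - 35)/5 = -⅕*42 = -42/5 ≈ -8.4000)
(110 + 121)*(86/Z) = (110 + 121)*(86/(-42/5)) = 231*(86*(-5/42)) = 231*(-215/21) = -2365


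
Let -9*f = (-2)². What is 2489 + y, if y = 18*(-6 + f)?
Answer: 2373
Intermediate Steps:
f = -4/9 (f = -⅑*(-2)² = -⅑*4 = -4/9 ≈ -0.44444)
y = -116 (y = 18*(-6 - 4/9) = 18*(-58/9) = -116)
2489 + y = 2489 - 116 = 2373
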